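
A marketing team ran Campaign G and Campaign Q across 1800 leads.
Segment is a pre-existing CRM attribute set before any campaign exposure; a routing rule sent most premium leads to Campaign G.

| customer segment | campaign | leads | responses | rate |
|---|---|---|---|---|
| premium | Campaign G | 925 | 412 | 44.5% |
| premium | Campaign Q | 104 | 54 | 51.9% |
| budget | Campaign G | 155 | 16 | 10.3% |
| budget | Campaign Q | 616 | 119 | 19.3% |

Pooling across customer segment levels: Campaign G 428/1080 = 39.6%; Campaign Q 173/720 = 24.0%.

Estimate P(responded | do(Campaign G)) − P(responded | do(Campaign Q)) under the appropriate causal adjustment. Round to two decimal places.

-0.08

The customer segment-specific comparison favours Campaign Q throughout, but the pooled figures favour Campaign G. The question is whether to condition on customer segment.
The imbalance in customer segment arose from how leads were allocated, not from anything the campaign did; and customer segment independently affects the outcome. The pooled gap is confounded — condition on customer segment.
Adjusting over the population distribution of customer segment: 0.572·(0.445−0.519) + 0.428·(0.103−0.193) = -0.081.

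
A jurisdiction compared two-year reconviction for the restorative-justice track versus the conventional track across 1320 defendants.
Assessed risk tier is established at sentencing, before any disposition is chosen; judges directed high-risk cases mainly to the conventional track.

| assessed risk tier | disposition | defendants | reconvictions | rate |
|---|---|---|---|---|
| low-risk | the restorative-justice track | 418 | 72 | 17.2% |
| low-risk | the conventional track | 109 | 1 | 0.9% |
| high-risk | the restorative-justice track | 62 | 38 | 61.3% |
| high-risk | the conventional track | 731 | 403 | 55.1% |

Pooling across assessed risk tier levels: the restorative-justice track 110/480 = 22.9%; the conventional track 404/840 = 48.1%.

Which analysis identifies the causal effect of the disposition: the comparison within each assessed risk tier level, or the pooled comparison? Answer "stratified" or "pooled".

Since assessed risk tier is a pre-existing factor (not a product of the disposition) and it affects the outcome on its own, it is a confounder. The stratified rates, not the pooled rate, identify the causal effect.
Within each level — low-risk: 17.2% vs 0.9%; high-risk: 61.3% vs 55.1% — the conventional track is lower every time.

stratified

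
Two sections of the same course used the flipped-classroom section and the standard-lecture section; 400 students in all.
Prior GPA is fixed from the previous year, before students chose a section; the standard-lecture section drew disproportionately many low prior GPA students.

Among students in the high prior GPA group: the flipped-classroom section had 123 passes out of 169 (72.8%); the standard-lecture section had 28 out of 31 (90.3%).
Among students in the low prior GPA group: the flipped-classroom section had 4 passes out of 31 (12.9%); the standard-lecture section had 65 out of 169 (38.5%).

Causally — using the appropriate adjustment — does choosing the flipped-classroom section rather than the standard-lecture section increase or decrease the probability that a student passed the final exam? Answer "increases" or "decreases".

Prior GPA band differs across teaching methods for reasons unrelated to any effect of the teaching method itself, and it separately predicts the outcome — a classic confounder. We must compare within prior GPA band levels.
Within each level — high prior GPA: 72.8% vs 90.3%; low prior GPA: 12.9% vs 38.5% — the standard-lecture section is higher every time.

decreases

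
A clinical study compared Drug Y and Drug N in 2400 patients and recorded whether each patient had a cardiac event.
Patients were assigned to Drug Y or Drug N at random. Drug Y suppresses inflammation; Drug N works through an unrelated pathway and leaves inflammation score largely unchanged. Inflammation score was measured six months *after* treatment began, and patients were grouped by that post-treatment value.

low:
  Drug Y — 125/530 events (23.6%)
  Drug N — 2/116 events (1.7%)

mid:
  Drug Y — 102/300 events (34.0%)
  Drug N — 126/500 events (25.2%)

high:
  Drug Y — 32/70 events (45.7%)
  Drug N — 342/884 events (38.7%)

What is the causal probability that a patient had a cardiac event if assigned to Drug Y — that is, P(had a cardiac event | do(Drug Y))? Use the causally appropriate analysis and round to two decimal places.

Inflammation score is recorded after the drug and is itself shifted by it — it sits on the causal path from drug to outcome. Conditioning on a mediator would strip out part of the effect we want; the pooled comparison gives the total causal effect.
So P(outcome | do(Drug Y)) is just the pooled rate for Drug Y: 259/900 = 0.288.

0.29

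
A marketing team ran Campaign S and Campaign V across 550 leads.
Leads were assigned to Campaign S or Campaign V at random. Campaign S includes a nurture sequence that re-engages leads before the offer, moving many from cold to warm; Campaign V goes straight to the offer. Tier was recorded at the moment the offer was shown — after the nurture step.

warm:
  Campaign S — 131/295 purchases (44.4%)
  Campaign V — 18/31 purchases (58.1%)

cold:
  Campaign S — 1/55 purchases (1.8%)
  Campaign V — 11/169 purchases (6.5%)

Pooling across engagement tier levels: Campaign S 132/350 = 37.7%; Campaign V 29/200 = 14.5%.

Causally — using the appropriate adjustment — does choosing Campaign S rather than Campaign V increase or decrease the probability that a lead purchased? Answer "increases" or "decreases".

Campaign V is higher inside every engagement tier stratum but Campaign S is higher in aggregate. Whether to stratify depends on how engagement tier relates to the campaign.
Engagement tier here is a post-treatment variable shaped by the campaign; conditioning on it would introduce bias rather than remove it. The overall comparison is the causal one.
Pooled: Campaign S 37.7% vs Campaign V 14.5%; Campaign S is higher overall.

increases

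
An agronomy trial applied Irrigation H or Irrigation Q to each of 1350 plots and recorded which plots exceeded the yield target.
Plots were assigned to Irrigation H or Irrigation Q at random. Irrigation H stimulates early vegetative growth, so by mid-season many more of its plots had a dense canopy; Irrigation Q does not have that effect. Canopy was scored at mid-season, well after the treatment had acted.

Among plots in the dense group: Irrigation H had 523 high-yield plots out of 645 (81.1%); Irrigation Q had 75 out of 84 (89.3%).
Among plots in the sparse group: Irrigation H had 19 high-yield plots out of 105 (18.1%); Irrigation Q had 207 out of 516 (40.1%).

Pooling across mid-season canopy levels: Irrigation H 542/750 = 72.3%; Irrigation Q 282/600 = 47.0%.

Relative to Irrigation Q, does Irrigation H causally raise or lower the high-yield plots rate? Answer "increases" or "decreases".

Mid-season canopy is downstream of the irrigation. One should not condition on a consequence of treatment, so the overall rates are the right comparison.
Pooled: Irrigation H 72.3% vs Irrigation Q 47.0%; Irrigation H is higher overall.

increases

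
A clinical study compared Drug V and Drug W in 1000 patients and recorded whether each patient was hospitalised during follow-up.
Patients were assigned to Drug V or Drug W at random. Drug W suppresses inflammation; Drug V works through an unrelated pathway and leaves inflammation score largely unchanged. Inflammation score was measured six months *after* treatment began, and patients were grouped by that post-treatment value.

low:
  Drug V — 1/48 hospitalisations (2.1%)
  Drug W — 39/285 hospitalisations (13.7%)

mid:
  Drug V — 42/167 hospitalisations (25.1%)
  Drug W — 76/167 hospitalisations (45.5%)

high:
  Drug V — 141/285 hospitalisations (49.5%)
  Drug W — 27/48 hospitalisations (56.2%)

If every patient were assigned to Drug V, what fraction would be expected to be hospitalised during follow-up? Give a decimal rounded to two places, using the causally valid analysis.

0.37

Inflammation score here is a post-treatment variable shaped by the drug; conditioning on it would introduce bias rather than remove it. The overall comparison is the causal one.
So P(outcome | do(Drug V)) is just the pooled rate for Drug V: 184/500 = 0.368.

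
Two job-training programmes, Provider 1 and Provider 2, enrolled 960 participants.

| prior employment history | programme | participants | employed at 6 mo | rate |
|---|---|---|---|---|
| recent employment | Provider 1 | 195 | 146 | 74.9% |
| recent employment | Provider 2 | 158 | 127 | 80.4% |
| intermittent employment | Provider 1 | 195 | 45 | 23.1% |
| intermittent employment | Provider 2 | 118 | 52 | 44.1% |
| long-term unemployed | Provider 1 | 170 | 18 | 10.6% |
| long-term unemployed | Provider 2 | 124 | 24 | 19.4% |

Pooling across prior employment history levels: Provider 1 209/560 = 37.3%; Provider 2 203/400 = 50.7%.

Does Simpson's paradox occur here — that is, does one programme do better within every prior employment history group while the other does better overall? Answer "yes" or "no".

no

Within each prior employment history level (recent employment 74.9% vs 80.4%; intermittent employment 23.1% vs 44.1%; long-term unemployed 10.6% vs 19.4%), Provider 2 has the higher rate every time. Pooled: 37.3% vs 50.7% — Provider 2 has the higher rate overall. They agree.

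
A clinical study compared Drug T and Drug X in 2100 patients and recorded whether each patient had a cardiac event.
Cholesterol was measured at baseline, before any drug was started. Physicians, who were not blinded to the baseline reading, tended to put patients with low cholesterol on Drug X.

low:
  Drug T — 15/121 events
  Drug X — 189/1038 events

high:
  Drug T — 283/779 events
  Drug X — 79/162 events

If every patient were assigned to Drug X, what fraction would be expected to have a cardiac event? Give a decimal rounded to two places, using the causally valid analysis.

0.32

The stratified and pooled comparisons disagree (Drug T wins within each cholesterol; Drug X wins overall), so the answer turns on the causal role of cholesterol.
Cholesterol is set before the drug has any effect — it is not caused by the drug — and it independently drives the outcome. That makes it a confounder, so the causal comparison is within cholesterol levels.
Standardising Drug X to the population cholesterol mix: 0.552·189/1038 + 0.448·79/162 = 0.319.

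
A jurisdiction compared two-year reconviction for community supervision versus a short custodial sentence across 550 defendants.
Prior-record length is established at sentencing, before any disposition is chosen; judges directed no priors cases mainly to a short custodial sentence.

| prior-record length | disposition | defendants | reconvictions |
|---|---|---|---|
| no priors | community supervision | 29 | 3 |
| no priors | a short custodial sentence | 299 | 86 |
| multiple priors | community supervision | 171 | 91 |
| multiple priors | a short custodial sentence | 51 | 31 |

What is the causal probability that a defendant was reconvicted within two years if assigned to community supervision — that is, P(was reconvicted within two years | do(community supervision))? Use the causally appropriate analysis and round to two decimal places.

Since prior-record length is a pre-existing factor (not a product of the disposition) and it affects the outcome on its own, it is a confounder. The stratified rates, not the pooled rate, identify the causal effect.
Standardising community supervision to the population prior-record length mix: 0.596·3/29 + 0.404·91/171 = 0.276.

0.28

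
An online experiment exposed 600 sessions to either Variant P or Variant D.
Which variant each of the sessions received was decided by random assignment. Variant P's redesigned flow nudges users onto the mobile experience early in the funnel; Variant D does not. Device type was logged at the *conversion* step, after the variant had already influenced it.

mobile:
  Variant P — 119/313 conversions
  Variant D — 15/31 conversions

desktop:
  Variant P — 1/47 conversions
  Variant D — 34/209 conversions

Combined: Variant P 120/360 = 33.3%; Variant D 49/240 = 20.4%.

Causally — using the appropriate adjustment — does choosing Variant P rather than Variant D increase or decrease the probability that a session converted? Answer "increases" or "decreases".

The stratified and pooled comparisons disagree (Variant D wins within each device type; Variant P wins overall), so the answer turns on the causal role of device type.
Device type is recorded after the variant and is itself shifted by it — it sits on the causal path from variant to outcome. Conditioning on a mediator would strip out part of the effect we want; the pooled comparison gives the total causal effect.
Pooled: Variant P 33.3% vs Variant D 20.4%; Variant P is higher overall.

increases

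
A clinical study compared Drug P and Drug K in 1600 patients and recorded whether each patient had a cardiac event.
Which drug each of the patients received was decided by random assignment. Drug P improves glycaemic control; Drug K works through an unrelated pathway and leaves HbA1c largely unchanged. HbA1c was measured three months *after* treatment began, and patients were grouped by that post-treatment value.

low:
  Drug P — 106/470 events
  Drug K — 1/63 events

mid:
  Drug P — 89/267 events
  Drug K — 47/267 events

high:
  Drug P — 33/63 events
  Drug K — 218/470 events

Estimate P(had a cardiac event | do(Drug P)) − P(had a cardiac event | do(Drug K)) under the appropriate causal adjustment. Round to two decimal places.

Within every HbA1c level Drug K has the lower rate, yet pooled Drug P does — Simpson's reversal.
Stratifying would compare drugs among patients the drugs themselves sorted into HbA1c groups — a form of selection on an intermediate. The unconditioned pooled rates give the total causal effect.
The causal difference is the pooled difference: 0.285 − 0.333 = -0.048.

-0.05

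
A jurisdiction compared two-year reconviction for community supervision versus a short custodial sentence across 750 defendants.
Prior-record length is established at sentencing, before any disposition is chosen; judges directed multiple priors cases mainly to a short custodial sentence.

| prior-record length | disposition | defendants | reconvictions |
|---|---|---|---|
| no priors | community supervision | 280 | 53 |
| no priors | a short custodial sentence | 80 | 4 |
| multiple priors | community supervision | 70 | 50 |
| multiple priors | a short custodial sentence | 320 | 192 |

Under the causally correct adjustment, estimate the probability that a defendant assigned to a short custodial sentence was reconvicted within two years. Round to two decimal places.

0.34

Prior-record length is set before the disposition has any effect — it is not caused by the disposition — and it independently drives the outcome. That makes it a confounder, so the causal comparison is within prior-record length levels.
Standardising a short custodial sentence to the population prior-record length mix: 0.480·4/80 + 0.520·192/320 = 0.336.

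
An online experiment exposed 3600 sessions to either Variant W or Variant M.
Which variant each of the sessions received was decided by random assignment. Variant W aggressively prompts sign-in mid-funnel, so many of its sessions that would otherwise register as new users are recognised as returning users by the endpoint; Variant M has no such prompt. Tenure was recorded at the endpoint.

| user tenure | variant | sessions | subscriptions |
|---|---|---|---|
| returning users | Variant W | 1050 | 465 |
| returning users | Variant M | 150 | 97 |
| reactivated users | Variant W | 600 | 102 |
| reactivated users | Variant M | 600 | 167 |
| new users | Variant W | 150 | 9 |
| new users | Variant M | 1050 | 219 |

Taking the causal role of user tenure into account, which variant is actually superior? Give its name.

The user tenure-specific comparison favours Variant M throughout, but the pooled figures favour Variant W. The question is whether to condition on user tenure.
User tenure here is a post-treatment variable shaped by the variant; conditioning on it would introduce bias rather than remove it. The overall comparison is the causal one.
Pooled: Variant W 32.0% vs Variant M 26.8%; Variant W is higher overall.

Variant W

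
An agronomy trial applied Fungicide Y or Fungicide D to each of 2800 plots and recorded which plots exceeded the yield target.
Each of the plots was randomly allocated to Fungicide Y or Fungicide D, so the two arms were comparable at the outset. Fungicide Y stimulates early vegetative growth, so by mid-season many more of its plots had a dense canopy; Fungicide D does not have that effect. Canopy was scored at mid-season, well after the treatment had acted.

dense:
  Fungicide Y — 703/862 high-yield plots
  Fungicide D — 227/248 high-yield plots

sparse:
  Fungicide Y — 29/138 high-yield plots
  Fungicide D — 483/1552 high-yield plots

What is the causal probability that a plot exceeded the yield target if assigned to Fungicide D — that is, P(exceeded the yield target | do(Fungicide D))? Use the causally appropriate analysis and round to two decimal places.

The mid-season canopy-specific comparison favours Fungicide D throughout, but the pooled figures favour Fungicide Y. The question is whether to condition on mid-season canopy.
Because the fungicide influences mid-season canopy, mid-season canopy is a post-treatment mediator, not a confounder. Stratifying on it would bias the estimate; the causal effect is the crude pooled difference.
So P(outcome | do(Fungicide D)) is just the pooled rate for Fungicide D: 710/1800 = 0.394.

0.39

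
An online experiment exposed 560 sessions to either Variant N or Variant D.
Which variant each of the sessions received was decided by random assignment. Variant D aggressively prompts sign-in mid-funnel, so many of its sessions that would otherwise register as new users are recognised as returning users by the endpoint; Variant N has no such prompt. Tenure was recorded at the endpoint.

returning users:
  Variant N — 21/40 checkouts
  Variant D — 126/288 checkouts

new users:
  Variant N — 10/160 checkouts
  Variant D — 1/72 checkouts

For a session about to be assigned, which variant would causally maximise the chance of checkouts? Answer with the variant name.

Within every user tenure level Variant N has the higher rate, yet pooled Variant D does — Simpson's reversal.
Stratifying would compare variants among sessions the variants themselves sorted into user tenure groups — a form of selection on an intermediate. The unconditioned pooled rates give the total causal effect.
Pooled: Variant N 15.5% vs Variant D 35.3%; Variant D is higher overall.

Variant D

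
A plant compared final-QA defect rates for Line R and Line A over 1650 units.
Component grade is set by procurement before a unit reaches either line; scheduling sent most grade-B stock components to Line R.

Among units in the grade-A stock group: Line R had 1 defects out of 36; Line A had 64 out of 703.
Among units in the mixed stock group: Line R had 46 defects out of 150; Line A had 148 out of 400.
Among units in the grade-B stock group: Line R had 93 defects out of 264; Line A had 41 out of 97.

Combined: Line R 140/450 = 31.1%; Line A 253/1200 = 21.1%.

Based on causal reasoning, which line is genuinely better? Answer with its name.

Line R

The imbalance in component grade arose from how units were allocated, not from anything the line did; and component grade independently affects the outcome. The pooled gap is confounded — condition on component grade.
Within each level — grade-A stock: 2.8% vs 9.1%; mixed stock: 30.7% vs 37.0%; grade-B stock: 35.2% vs 42.3% — Line R is lower every time.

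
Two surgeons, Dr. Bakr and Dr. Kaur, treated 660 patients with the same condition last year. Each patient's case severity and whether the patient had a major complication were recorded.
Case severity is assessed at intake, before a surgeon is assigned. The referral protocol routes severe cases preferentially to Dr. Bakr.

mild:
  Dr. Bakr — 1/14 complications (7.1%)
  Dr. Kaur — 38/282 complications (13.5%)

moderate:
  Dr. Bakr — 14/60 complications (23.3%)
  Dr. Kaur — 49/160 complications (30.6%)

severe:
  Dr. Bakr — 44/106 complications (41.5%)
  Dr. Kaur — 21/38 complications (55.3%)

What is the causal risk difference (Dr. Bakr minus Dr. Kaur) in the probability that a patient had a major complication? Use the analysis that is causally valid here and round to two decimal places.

-0.08

Within every case severity level Dr. Bakr has the lower rate, yet pooled Dr. Kaur does — Simpson's reversal.
Case severity satisfies the back-door criterion: it is not a descendant of the surgeon, and it blocks the spurious path from surgeon to outcome. Adjusting for it (i.e., using the within-case severity rates) gives the causal effect.
Adjusting over the population distribution of case severity: 0.448·(0.071−0.135) + 0.333·(0.233−0.306) + 0.218·(0.415−0.553) = -0.083.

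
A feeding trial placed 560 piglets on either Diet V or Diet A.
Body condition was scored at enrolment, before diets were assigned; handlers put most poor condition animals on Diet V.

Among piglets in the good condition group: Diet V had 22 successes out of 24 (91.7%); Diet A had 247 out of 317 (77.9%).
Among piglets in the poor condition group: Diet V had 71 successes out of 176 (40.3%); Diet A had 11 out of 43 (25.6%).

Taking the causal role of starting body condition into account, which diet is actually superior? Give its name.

Diet V

The starting body condition-specific comparison favours Diet V throughout, but the pooled figures favour Diet A. The question is whether to condition on starting body condition.
Starting body condition is set before the diet has any effect — it is not caused by the diet — and it independently drives the outcome. That makes it a confounder, so the causal comparison is within starting body condition levels.
Within each level — good condition: 91.7% vs 77.9%; poor condition: 40.3% vs 25.6% — Diet V is higher every time.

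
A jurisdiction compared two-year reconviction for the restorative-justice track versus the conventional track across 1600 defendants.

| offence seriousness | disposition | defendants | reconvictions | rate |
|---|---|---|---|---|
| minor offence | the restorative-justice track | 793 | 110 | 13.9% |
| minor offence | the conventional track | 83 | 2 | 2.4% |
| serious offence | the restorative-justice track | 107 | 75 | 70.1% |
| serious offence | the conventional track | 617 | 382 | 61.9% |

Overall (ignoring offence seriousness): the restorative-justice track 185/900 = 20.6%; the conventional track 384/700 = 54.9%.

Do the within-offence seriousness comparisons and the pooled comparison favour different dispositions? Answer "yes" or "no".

yes

Within each offence seriousness level (minor offence 13.9% vs 2.4%; serious offence 70.1% vs 61.9%), the conventional track has the lower rate every time. Pooled: 20.6% vs 54.9% — the restorative-justice track has the lower rate overall. The two comparisons disagree.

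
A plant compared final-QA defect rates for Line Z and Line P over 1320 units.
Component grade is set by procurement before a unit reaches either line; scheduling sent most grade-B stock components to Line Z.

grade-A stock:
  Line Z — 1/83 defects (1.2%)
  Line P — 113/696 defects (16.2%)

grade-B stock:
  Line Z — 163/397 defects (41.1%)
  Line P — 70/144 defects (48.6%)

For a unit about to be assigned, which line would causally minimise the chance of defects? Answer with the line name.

Here component grade is a common cause — it drives both which line a case falls under and the outcome. The crude comparison mixes populations; the stratum-specific rates are the causally relevant ones.
Within each level — grade-A stock: 1.2% vs 16.2%; grade-B stock: 41.1% vs 48.6% — Line Z is lower every time.

Line Z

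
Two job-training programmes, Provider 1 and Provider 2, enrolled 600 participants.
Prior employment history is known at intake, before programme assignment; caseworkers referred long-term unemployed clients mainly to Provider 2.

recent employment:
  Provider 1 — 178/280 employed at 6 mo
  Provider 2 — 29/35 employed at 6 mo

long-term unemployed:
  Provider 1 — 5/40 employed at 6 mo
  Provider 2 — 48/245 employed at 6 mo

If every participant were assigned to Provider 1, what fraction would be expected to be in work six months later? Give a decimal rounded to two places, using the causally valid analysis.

Prior employment history satisfies the back-door criterion: it is not a descendant of the programme, and it blocks the spurious path from programme to outcome. Adjusting for it (i.e., using the within-prior employment history rates) gives the causal effect.
Standardising Provider 1 to the population prior employment history mix: 0.525·178/280 + 0.475·5/40 = 0.393.

0.39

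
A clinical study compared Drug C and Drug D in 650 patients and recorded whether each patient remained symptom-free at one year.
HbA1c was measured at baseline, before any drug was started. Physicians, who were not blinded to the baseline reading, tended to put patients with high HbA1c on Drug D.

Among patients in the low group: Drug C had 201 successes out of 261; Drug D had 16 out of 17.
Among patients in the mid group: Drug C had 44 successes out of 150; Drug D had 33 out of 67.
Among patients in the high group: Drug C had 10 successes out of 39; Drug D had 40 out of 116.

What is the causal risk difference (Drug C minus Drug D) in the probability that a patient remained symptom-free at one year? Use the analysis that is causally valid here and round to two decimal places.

-0.16

HbA1c differs across drugs for reasons unrelated to any effect of the drug itself, and it separately predicts the outcome — a classic confounder. We must compare within HbA1c levels.
Adjusting over the population distribution of HbA1c: 0.428·(0.770−0.941) + 0.334·(0.293−0.493) + 0.238·(0.256−0.345) = -0.161.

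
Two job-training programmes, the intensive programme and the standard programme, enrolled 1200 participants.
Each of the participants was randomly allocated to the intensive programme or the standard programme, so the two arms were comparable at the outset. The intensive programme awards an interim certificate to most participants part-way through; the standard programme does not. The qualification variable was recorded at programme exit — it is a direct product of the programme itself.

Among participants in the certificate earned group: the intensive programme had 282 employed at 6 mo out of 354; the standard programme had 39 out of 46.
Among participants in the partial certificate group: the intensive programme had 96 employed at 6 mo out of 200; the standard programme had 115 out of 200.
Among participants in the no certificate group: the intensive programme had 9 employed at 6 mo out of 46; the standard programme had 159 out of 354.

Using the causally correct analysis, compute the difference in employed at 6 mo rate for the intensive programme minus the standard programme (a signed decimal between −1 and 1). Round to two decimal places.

+0.12

The stratified and pooled comparisons disagree (the standard programme wins within each qualification attained during the programme; the intensive programme wins overall), so the answer turns on the causal role of qualification attained during the programme.
Qualification attained during the programme is recorded after the programme and is itself shifted by it — it sits on the causal path from programme to outcome. Conditioning on a mediator would strip out part of the effect we want; the pooled comparison gives the total causal effect.
The causal difference is the pooled difference: 0.645 − 0.522 = +0.123.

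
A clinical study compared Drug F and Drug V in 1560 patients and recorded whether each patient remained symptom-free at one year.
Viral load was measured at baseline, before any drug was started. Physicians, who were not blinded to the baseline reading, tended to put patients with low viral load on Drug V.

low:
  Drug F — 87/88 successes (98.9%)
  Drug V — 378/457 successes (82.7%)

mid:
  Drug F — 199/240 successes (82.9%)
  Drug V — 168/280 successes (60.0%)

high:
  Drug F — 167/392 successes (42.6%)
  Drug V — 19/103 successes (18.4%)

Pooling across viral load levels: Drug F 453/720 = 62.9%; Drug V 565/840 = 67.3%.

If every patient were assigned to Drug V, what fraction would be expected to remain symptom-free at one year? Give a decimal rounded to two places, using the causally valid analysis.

0.55

Viral load differs across drugs for reasons unrelated to any effect of the drug itself, and it separately predicts the outcome — a classic confounder. We must compare within viral load levels.
Standardising Drug V to the population viral load mix: 0.349·378/457 + 0.333·168/280 + 0.317·19/103 = 0.547.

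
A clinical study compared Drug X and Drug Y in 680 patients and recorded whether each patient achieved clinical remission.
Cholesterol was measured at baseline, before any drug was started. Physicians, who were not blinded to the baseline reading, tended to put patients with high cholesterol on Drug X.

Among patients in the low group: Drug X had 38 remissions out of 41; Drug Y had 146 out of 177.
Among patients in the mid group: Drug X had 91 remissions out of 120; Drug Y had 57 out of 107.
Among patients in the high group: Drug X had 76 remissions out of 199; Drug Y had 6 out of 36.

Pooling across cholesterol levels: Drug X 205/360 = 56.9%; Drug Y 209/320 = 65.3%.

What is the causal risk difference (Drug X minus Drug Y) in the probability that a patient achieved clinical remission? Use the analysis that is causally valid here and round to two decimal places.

+0.18

The cholesterol-specific comparison favours Drug X throughout, but the pooled figures favour Drug Y. The question is whether to condition on cholesterol.
Cholesterol differs across drugs for reasons unrelated to any effect of the drug itself, and it separately predicts the outcome — a classic confounder. We must compare within cholesterol levels.
Adjusting over the population distribution of cholesterol: 0.321·(0.927−0.825) + 0.334·(0.758−0.533) + 0.346·(0.382−0.167) = +0.182.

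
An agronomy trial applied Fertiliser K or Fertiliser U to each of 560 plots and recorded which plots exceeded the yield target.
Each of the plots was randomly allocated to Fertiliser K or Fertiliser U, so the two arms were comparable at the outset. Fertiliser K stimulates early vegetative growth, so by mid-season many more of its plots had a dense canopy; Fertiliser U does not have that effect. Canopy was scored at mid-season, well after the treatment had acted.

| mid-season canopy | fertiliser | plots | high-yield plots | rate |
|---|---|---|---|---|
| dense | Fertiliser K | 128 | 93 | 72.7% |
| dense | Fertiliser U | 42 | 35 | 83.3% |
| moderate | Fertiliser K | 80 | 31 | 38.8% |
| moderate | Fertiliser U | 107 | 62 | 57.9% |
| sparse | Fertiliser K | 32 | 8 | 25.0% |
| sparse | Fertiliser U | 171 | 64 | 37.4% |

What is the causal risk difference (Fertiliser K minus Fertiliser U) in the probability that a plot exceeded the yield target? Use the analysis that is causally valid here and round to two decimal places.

Stratifying would compare fertilisers among plots the fertilisers themselves sorted into mid-season canopy groups — a form of selection on an intermediate. The unconditioned pooled rates give the total causal effect.
The causal difference is the pooled difference: 0.550 − 0.503 = +0.047.

+0.05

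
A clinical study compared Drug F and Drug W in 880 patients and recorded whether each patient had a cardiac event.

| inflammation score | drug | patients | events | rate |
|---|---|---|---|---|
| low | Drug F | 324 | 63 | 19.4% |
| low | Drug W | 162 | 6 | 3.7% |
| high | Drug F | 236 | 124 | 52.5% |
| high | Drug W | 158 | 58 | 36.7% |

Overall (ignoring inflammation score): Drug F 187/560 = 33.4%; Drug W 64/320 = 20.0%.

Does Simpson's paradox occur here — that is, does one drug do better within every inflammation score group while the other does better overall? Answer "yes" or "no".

no

Within each inflammation score level (low 19.4% vs 3.7%; high 52.5% vs 36.7%), Drug W has the lower rate every time. Pooled: 33.4% vs 20.0% — Drug W has the lower rate overall. They agree.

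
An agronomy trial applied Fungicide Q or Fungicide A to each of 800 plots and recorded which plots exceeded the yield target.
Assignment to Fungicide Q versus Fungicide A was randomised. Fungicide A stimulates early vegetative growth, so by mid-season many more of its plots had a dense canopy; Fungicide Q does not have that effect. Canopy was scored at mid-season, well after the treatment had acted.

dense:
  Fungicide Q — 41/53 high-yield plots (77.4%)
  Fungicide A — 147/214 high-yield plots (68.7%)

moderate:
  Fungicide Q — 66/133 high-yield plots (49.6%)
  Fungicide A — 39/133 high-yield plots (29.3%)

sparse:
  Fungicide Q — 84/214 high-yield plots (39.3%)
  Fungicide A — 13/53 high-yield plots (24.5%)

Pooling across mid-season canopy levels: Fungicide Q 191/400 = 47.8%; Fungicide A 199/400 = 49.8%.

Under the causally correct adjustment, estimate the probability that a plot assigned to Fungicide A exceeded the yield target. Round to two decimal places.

Fungicide Q is higher inside every mid-season canopy stratum but Fungicide A is higher in aggregate. Whether to stratify depends on how mid-season canopy relates to the fungicide.
The distribution of mid-season canopy is itself part of what the fungicide does — it is an intermediate outcome. Holding it fixed would remove that part of the effect; the total effect is the pooled difference.
So P(outcome | do(Fungicide A)) is just the pooled rate for Fungicide A: 199/400 = 0.497.

0.50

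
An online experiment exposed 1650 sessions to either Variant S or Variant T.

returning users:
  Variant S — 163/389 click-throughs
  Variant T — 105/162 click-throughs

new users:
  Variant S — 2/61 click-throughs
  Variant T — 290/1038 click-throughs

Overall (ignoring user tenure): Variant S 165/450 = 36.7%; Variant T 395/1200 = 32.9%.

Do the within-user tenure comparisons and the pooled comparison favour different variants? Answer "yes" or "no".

yes

Within each user tenure level (returning users 41.9% vs 64.8%; new users 3.3% vs 27.9%), Variant T has the higher rate every time. Pooled: 36.7% vs 32.9% — Variant S has the higher rate overall. The two comparisons disagree.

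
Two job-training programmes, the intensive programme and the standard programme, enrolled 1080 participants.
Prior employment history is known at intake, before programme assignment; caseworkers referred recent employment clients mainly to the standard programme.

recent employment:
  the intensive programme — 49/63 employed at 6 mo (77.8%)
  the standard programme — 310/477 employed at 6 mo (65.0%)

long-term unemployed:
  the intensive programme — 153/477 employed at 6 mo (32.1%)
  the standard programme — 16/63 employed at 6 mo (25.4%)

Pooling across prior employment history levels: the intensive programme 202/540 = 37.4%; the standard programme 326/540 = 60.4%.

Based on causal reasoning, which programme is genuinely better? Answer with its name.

The stratified and pooled comparisons disagree (the intensive programme wins within each prior employment history; the standard programme wins overall), so the answer turns on the causal role of prior employment history.
Prior employment history satisfies the back-door criterion: it is not a descendant of the programme, and it blocks the spurious path from programme to outcome. Adjusting for it (i.e., using the within-prior employment history rates) gives the causal effect.
Within each level — recent employment: 77.8% vs 65.0%; long-term unemployed: 32.1% vs 25.4% — the intensive programme is higher every time.

the intensive programme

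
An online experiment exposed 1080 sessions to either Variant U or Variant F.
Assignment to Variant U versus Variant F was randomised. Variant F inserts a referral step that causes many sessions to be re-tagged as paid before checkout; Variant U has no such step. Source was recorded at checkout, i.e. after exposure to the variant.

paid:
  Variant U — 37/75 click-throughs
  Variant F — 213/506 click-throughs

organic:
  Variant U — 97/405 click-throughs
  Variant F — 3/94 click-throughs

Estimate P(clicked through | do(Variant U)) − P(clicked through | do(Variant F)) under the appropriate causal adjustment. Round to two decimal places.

-0.08

Within every traffic source level Variant U has the higher rate, yet pooled Variant F does — Simpson's reversal.
Because the variant influences traffic source, traffic source is a post-treatment mediator, not a confounder. Stratifying on it would bias the estimate; the causal effect is the crude pooled difference.
The causal difference is the pooled difference: 0.279 − 0.360 = -0.081.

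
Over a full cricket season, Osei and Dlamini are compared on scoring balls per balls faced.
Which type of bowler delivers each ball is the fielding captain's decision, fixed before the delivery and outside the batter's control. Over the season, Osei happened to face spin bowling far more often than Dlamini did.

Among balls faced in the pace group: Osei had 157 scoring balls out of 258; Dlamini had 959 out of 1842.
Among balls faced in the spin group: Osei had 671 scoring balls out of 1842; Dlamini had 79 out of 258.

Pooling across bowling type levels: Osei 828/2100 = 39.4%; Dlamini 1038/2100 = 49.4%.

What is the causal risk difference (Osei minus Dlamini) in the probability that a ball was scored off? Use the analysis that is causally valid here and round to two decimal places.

+0.07

Since bowling type is a pre-existing factor (not a product of the player) and it affects the outcome on its own, it is a confounder. The stratified rates, not the pooled rate, identify the causal effect.
Adjusting over the population distribution of bowling type: 0.500·(0.609−0.521) + 0.500·(0.364−0.306) = +0.073.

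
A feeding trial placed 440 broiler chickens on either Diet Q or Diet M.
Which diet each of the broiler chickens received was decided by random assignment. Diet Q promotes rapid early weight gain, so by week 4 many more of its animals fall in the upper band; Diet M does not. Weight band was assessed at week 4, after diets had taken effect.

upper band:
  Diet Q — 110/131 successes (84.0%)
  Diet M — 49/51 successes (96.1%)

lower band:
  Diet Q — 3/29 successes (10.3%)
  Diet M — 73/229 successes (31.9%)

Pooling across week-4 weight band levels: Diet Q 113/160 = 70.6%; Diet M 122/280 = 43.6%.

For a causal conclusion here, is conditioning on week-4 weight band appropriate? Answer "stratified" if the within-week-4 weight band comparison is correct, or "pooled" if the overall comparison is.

Because the diet influences week-4 weight band, week-4 weight band is a post-treatment mediator, not a confounder. Stratifying on it would bias the estimate; the causal effect is the crude pooled difference.
Pooled: Diet Q 70.6% vs Diet M 43.6%; Diet Q is higher overall.

pooled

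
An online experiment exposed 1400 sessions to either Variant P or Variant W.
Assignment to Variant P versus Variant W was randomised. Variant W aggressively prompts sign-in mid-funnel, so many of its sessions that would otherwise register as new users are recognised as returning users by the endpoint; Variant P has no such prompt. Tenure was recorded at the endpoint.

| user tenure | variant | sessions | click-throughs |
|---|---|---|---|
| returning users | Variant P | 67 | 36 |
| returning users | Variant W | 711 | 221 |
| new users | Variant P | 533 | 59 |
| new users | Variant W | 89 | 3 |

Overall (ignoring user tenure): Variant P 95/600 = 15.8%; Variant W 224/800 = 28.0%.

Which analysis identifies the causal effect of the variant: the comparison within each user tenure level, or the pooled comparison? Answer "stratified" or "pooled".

User tenure lies on the pathway variant → user tenure → outcome, so adjusting for it blocks the indirect effect. For the total causal effect of variant, use the unadjusted pooled rates.
Pooled: Variant P 15.8% vs Variant W 28.0%; Variant W is higher overall.

pooled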